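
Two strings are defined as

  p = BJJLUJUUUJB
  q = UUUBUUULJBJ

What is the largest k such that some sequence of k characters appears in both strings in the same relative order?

6

Let dp[i][j] be the LCS length of the first i characters of p and the first j characters of q. dp[i][j] = dp[i-1][j-1]+1 when the i-th and j-th characters match, else max(dp[i-1][j], dp[i][j-1]).
    ·  U  U  U  B  U  U  U  L  J  B  J
 ·  0  0  0  0  0  0  0  0  0  0  0  0
 B  0  0  0  0  1  1  1  1  1  1  1  1
 J  0  0  0  0  1  1  1  1  1  2  2  2
 J  0  0  0  0  1  1  1  1  1  2  2  3
 L  0  0  0  0  1  1  1  1  2  2  2  3
 U  0  1  1  1  1  2  2  2  2  2  2  3
 J  0  1  1  1  1  2  2  2  2  3  3  3
 U  0  1  2  2  2  2  3  3  3  3  3  3
 U  0  1  2  3  3  3  3  4  4  4  4  4
 U  0  1  2  3  3  4  4  4  4  4  4  4
 J  0  1  2  3  3  4  4  4  4  5  5  5
 B  0  1  2  3  4  4  4  4  4  5  6  6
dp[11][11] = 6. One LCS (by backtracking along matches): BUUUJB.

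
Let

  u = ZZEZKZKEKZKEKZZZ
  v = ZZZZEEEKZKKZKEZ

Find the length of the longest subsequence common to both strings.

11

Pick Z at u[1]=v[3], then Z at u[2]=v[4], then E at u[3]=v[7], then K at u[5]=v[8], then Z at u[6]=v[9], then K at u[7]=v[10], then K at u[9]=v[11], then Z at u[10]=v[12], then K at u[11]=v[13], then E at u[12]=v[14], then Z at u[16]=v[15]; all 11 characters appear in both, in order. dp[16][15] = 11 confirms this is the maximum.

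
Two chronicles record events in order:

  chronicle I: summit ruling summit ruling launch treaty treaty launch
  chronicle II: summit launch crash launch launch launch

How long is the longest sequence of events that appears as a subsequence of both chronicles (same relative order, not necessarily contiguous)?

3

Match summit (chronicle I #1, chronicle II #1), launch (chronicle I #5, chronicle II #5), launch (chronicle I #8, chronicle II #6) — 3 events in the same relative order in both. dp[8][6] = 3 confirms this is the maximum.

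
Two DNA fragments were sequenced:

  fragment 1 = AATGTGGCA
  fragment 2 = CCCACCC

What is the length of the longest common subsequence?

Taking A (fragment 1 #1, fragment 2 #4), C (fragment 1 #8, fragment 2 #7) gives a common subsequence of length 2. The LCS DP gives dp[9][7] = 2, so this is optimal.

2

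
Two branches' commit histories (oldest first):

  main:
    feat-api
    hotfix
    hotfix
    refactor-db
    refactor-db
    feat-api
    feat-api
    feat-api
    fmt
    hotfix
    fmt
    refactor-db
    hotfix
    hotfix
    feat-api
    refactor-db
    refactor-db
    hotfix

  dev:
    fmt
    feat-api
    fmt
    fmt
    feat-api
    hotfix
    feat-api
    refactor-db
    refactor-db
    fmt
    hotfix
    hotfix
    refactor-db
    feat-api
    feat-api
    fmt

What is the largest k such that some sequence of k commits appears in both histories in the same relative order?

Taking feat-api (main #1, dev #5); then hotfix (main #2, dev #6); then refactor-db (main #4, dev #8); then refactor-db (main #5, dev #9); then fmt (main #9, dev #10); then hotfix (main #10, dev #12); then refactor-db (main #12, dev #13); then feat-api (main #15, dev #15) gives a common subsequence of length 8. The LCS DP gives dp[18][16] = 8, so this is optimal.

8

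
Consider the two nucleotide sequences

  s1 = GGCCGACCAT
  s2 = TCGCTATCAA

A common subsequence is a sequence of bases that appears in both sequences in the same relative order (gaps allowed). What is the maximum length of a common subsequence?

5

Match G [2,3]; then C [3,4]; then C [4,8]; then A [6,9]; then A [9,10] — 5 bases in the same relative order in both. The LCS DP gives dp[10][10] = 5, so this is optimal.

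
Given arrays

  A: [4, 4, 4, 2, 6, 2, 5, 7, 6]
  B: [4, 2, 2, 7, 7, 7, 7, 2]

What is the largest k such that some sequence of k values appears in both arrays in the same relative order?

Pick 4 at A[3]=B[1]; then 2 at A[4]=B[2]; then 2 at A[6]=B[3]; then 7 at A[8]=B[7]; all 4 values appear in both, in order. The LCS DP gives dp[9][8] = 4, so this is optimal.

4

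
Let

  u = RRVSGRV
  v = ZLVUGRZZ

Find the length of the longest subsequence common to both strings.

3

Match V [3,3]; then G [5,5]; then R [6,6] — 3 characters in the same relative order in both. The LCS DP gives dp[7][8] = 3, so this is optimal.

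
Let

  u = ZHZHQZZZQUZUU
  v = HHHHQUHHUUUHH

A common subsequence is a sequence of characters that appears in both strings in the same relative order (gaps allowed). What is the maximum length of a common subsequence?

One common subsequence of length 6: H [2,3], H [4,4], Q [5,5], U [10,9], U [12,10], U [13,11], and the DP table's final entry dp[13][13] is also 6, so no common subsequence is longer.

6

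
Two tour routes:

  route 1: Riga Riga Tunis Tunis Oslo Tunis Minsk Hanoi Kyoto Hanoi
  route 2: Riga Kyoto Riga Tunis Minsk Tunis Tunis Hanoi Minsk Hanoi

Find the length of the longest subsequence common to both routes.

7

Taking Riga [1,1]; then Riga [2,3]; then Tunis [3,4]; then Tunis [4,6]; then Tunis [6,7]; then Minsk [7,9]; then Hanoi [10,10] gives a common subsequence of length 7. The LCS DP gives dp[10][10] = 7, so this is optimal.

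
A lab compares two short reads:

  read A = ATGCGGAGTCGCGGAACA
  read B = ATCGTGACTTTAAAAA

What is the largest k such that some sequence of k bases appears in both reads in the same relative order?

Pick A (read A #1, read B #1) → T (read A #2, read B #2) → C (read A #4, read B #3) → G (read A #5, read B #4) → G (read A #6, read B #6) → A (read A #7, read B #7) → T (read A #9, read B #11) → A (read A #15, read B #14) → A (read A #16, read B #15) → A (read A #18, read B #16); all 10 bases appear in both, in order, and the DP table's final entry dp[18][16] is also 10, so no common subsequence is longer.

10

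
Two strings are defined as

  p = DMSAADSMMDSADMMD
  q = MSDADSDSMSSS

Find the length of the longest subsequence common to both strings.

Taking M (p #2, q #1), then S (p #3, q #2), then A (p #5, q #4), then D (p #6, q #5), then S (p #7, q #6), then D (p #10, q #7), then S (p #11, q #8), then M (p #14, q #9) gives a common subsequence of length 8. Since dp[16][12] = 8, nothing longer is possible.

8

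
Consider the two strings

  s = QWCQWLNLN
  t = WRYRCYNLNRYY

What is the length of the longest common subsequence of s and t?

Taking W [2,1], then C [3,5], then N [7,7], then L [8,8], then N [9,9] gives a common subsequence of length 5. The LCS DP gives dp[9][12] = 5, so this is optimal.

5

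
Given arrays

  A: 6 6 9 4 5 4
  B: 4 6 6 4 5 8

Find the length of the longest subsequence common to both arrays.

4

Taking 6 at A[1]=B[2], then 6 at A[2]=B[3], then 4 at A[4]=B[4], then 5 at A[5]=B[5] gives a common subsequence of length 4. dp[6][6] = 4 confirms this is the maximum.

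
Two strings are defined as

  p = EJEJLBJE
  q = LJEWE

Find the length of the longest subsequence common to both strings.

3

Pick J [2,2]; then E [3,3]; then E [8,5]; all 3 characters appear in both, in order. The LCS DP gives dp[8][5] = 3, so this is optimal.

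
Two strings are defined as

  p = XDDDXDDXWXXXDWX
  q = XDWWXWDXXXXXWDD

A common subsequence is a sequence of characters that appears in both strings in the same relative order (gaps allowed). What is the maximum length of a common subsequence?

One common subsequence of length 9: X [1,1], D [2,2], D [4,7], X [5,8], X [8,9], X [10,10], X [11,11], X [12,12], D [13,15]. Since dp[15][15] = 9, nothing longer is possible.

9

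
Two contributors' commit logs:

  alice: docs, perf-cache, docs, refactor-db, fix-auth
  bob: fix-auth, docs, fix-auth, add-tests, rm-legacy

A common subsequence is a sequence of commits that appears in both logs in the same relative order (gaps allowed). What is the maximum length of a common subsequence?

2

One common subsequence of length 2: docs (alice #3, bob #2); then fix-auth (alice #5, bob #3). Since dp[5][5] = 2, nothing longer is possible.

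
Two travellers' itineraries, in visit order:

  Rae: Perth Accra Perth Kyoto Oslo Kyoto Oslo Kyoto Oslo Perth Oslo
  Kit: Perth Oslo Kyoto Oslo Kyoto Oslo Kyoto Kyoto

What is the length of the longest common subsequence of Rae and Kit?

Pick Perth [1,1]; then Kyoto [4,3]; then Oslo [5,4]; then Kyoto [6,5]; then Oslo [7,6]; then Kyoto [8,8]; all 6 stops appear in both, in order. Since dp[11][8] = 6, nothing longer is possible.

6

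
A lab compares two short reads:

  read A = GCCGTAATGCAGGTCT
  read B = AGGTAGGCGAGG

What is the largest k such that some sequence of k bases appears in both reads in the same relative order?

One common subsequence of length 9: G (read A #1, read B #2), then G (read A #4, read B #3), then T (read A #5, read B #4), then A (read A #6, read B #5), then G (read A #9, read B #7), then C (read A #10, read B #8), then A (read A #11, read B #10), then G (read A #12, read B #11), then G (read A #13, read B #12), and the DP table's final entry dp[16][12] is also 9, so no common subsequence is longer.

9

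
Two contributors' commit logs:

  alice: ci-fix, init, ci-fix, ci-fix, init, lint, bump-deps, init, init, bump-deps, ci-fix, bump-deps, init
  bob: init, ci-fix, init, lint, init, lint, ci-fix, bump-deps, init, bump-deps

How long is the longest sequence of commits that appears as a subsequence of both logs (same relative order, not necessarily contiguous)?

Taking init [2,1], ci-fix [4,2], init [5,3], lint [6,4], init [8,5], ci-fix [11,7], bump-deps [12,8], init [13,9] gives a common subsequence of length 8. Since dp[13][10] = 8, nothing longer is possible.

8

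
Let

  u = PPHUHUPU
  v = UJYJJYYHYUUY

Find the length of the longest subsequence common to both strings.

4

Let dp[i][j] be the LCS length of the first i characters of u and the first j characters of v. dp[i][j] = dp[i-1][j-1]+1 when the i-th and j-th characters match, else max(dp[i-1][j], dp[i][j-1]).
    ·  U  J  Y  J  J  Y  Y  H  Y  U  U  Y
 ·  0  0  0  0  0  0  0  0  0  0  0  0  0
 P  0  0  0  0  0  0  0  0  0  0  0  0  0
 P  0  0  0  0  0  0  0  0  0  0  0  0  0
 H  0  0  0  0  0  0  0  0  1  1  1  1  1
 U  0  1  1  1  1  1  1  1  1  1  2  2  2
 H  0  1  1  1  1  1  1  1  2  2  2  2  2
 U  0  1  1  1  1  1  1  1  2  2  3  3  3
 P  0  1  1  1  1  1  1  1  2  2  3  3  3
 U  0  1  1  1  1  1  1  1  2  2  3  4  4
dp[8][12] = 4. One LCS (by backtracking along matches): UHUU.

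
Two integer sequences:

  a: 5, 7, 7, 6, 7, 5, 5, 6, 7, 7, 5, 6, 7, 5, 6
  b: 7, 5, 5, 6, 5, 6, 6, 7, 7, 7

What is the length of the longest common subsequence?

7

One common subsequence of length 7: 5 (a #1, b #3), 6 (a #4, b #4), 5 (a #6, b #5), 6 (a #8, b #7), 7 (a #9, b #8), 7 (a #10, b #9), 7 (a #13, b #10). dp[15][10] = 7 confirms this is the maximum.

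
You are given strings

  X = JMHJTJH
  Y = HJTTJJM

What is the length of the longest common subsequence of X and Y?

Let dp[i][j] be the LCS length of the first i characters of X and the first j characters of Y. dp[i][j] = dp[i-1][j-1]+1 when the i-th and j-th characters match, else max(dp[i-1][j], dp[i][j-1]).
    ·  H  J  T  T  J  J  M
 ·  0  0  0  0  0  0  0  0
 J  0  0  1  1  1  1  1  1
 M  0  0  1  1  1  1  1  2
 H  0  1  1  1  1  1  1  2
 J  0  1  2  2  2  2  2  2
 T  0  1  2  3  3  3  3  3
 J  0  1  2  3  3  4  4  4
 H  0  1  2  3  3  4  4  4
dp[7][7] = 4. One LCS (by backtracking along matches): HJTJ.

4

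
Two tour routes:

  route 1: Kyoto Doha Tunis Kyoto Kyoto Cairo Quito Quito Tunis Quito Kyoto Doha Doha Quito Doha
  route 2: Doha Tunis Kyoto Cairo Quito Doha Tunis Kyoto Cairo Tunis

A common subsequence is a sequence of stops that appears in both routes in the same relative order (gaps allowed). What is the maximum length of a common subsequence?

7

Pick Doha [2,1]; then Tunis [3,2]; then Kyoto [5,3]; then Cairo [6,4]; then Quito [7,5]; then Tunis [9,7]; then Kyoto [11,8]; all 7 stops appear in both, in order, and the DP table's final entry dp[15][10] is also 7, so no common subsequence is longer.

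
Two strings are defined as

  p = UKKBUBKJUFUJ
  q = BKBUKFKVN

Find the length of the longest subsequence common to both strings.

5

Let dp[i][j] be the LCS length of the first i characters of p and the first j characters of q. dp[i][j] = dp[i-1][j-1]+1 when the i-th and j-th characters match, else max(dp[i-1][j], dp[i][j-1]).
    ·  B  K  B  U  K  F  K  V  N
 ·  0  0  0  0  0  0  0  0  0  0
 U  0  0  0  0  1  1  1  1  1  1
 K  0  0  1  1  1  2  2  2  2  2
 K  0  0  1  1  1  2  2  3  3  3
 B  0  1  1  2  2  2  2  3  3  3
 U  0  1  1  2  3  3  3  3  3  3
 B  0  1  1  2  3  3  3  3  3  3
 K  0  1  2  2  3  4  4  4  4  4
 J  0  1  2  2  3  4  4  4  4  4
 U  0  1  2  2  3  4  4  4  4  4
 F  0  1  2  2  3  4  5  5  5  5
 U  0  1  2  2  3  4  5  5  5  5
 J  0  1  2  2  3  4  5  5  5  5
dp[12][9] = 5. One LCS (by backtracking along matches): KBUKF.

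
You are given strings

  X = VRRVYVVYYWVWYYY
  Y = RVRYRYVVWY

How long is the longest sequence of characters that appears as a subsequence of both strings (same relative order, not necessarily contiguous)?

Taking V (X #1, Y #2), then R (X #2, Y #3), then R (X #3, Y #5), then Y (X #5, Y #6), then V (X #7, Y #7), then V (X #11, Y #8), then W (X #12, Y #9), then Y (X #15, Y #10) gives a common subsequence of length 8. dp[15][10] = 8 confirms this is the maximum.

8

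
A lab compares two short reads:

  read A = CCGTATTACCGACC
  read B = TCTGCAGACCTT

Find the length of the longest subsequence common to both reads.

7

Taking C at read A[1]=read B[2]; then C at read A[2]=read B[5]; then A at read A[8]=read B[6]; then G at read A[11]=read B[7]; then A at read A[12]=read B[8]; then C at read A[13]=read B[9]; then C at read A[14]=read B[10] gives a common subsequence of length 7. Since dp[14][12] = 7, nothing longer is possible.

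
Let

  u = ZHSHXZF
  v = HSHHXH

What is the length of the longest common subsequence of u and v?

Pick H (u #2, v #1), S (u #3, v #2), H (u #4, v #4), X (u #5, v #5); all 4 characters appear in both, in order, and the DP table's final entry dp[7][6] is also 4, so no common subsequence is longer.

4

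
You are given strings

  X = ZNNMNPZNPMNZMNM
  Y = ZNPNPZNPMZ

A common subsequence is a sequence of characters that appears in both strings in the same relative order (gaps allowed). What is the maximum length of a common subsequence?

9

Pick Z (X #1, Y #1), N (X #2, Y #2), N (X #5, Y #4), P (X #6, Y #5), Z (X #7, Y #6), N (X #8, Y #7), P (X #9, Y #8), M (X #10, Y #9), Z (X #12, Y #10); all 9 characters appear in both, in order, and the DP table's final entry dp[15][10] is also 9, so no common subsequence is longer.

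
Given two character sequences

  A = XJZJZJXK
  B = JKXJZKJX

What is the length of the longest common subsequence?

Match X [1,3], then J [2,4], then Z [3,5], then J [6,7], then X [7,8] — 5 characters in the same relative order in both. dp[8][8] = 5 confirms this is the maximum.

5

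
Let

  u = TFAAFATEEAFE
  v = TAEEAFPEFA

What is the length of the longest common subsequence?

7

Let dp[i][j] be the LCS length of the first i characters of u and the first j characters of v. dp[i][j] = dp[i-1][j-1]+1 when the i-th and j-th characters match, else max(dp[i-1][j], dp[i][j-1]).
    ·  T  A  E  E  A  F  P  E  F  A
 ·  0  0  0  0  0  0  0  0  0  0  0
 T  0  1  1  1  1  1  1  1  1  1  1
 F  0  1  1  1  1  1  2  2  2  2  2
 A  0  1  2  2  2  2  2  2  2  2  3
 A  0  1  2  2  2  3  3  3  3  3  3
 F  0  1  2  2  2  3  4  4  4  4  4
 A  0  1  2  2  2  3  4  4  4  4  5
 T  0  1  2  2  2  3  4  4  4  4  5
 E  0  1  2  3  3  3  4  4  5  5  5
 E  0  1  2  3  4  4  4  4  5  5  5
 A  0  1  2  3  4  5  5  5  5  5  6
 F  0  1  2  3  4  5  6  6  6  6  6
 E  0  1  2  3  4  5  6  6  7  7  7
dp[12][10] = 7. One LCS (by backtracking along matches): TAEEAFE.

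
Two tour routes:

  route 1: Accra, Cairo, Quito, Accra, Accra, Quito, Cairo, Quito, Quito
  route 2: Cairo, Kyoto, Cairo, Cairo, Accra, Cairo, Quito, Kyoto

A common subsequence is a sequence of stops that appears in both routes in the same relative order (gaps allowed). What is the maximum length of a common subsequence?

4

One common subsequence of length 4: Cairo (route 1 #2, route 2 #4), then Accra (route 1 #5, route 2 #5), then Cairo (route 1 #7, route 2 #6), then Quito (route 1 #8, route 2 #7). The LCS DP gives dp[9][8] = 4, so this is optimal.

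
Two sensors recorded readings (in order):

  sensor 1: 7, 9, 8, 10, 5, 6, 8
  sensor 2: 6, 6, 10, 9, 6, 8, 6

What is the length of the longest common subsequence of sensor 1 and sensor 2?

Let dp[i][j] be the LCS length of the first i values of sensor 1 and the first j values of sensor 2. dp[i][j] = dp[i-1][j-1]+1 when the i-th and j-th values match, else max(dp[i-1][j], dp[i][j-1]).
    ·  6  6 10  9  6  8  6
 ·  0  0  0  0  0  0  0  0
 7  0  0  0  0  0  0  0  0
 9  0  0  0  0  1  1  1  1
 8  0  0  0  0  1  1  2  2
10  0  0  0  1  1  1  2  2
 5  0  0  0  1  1  1  2  2
 6  0  1  1  1  1  2  2  3
 8  0  1  1  1  1  2  3  3
dp[7][7] = 3. One LCS (by backtracking along matches): 9, 8, 6.

3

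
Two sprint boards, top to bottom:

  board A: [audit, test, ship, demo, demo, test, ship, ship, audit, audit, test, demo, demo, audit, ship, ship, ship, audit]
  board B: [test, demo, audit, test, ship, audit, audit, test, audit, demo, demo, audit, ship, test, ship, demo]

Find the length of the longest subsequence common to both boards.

Match test [2,1]; then demo [4,2]; then test [6,4]; then ship [8,5]; then audit [9,6]; then audit [10,7]; then test [11,8]; then demo [12,10]; then demo [13,11]; then audit [14,12]; then ship [15,13]; then ship [16,15] — 12 tasks in the same relative order in both, and the DP table's final entry dp[18][16] is also 12, so no common subsequence is longer.

12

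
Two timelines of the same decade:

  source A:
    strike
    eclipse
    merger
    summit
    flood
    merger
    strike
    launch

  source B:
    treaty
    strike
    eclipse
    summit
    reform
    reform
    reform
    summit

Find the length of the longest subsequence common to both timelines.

One common subsequence of length 3: strike [1,2]; then eclipse [2,3]; then summit [4,8]. dp[8][8] = 3 confirms this is the maximum.

3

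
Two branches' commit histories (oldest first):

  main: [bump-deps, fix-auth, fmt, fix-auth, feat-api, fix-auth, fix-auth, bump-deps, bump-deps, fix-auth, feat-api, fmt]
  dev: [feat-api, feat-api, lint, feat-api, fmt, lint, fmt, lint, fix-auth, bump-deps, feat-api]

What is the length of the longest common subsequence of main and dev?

4

Pick fmt at main[3]=dev[7]; then fix-auth at main[7]=dev[9]; then bump-deps at main[9]=dev[10]; then feat-api at main[11]=dev[11]; all 4 commits appear in both, in order. The LCS DP gives dp[12][11] = 4, so this is optimal.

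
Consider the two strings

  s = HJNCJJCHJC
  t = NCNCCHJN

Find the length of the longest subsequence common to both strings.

5

Let dp[i][j] be the LCS length of the first i characters of s and the first j characters of t. dp[i][j] = dp[i-1][j-1]+1 when the i-th and j-th characters match, else max(dp[i-1][j], dp[i][j-1]).
    ·  N  C  N  C  C  H  J  N
 ·  0  0  0  0  0  0  0  0  0
 H  0  0  0  0  0  0  1  1  1
 J  0  0  0  0  0  0  1  2  2
 N  0  1  1  1  1  1  1  2  3
 C  0  1  2  2  2  2  2  2  3
 J  0  1  2  2  2  2  2  3  3
 J  0  1  2  2  2  2  2  3  3
 C  0  1  2  2  3  3  3  3  3
 H  0  1  2  2  3  3  4  4  4
 J  0  1  2  2  3  3  4  5  5
 C  0  1  2  2  3  4  4  5  5
dp[10][8] = 5. One LCS (by backtracking along matches): NCCHJ.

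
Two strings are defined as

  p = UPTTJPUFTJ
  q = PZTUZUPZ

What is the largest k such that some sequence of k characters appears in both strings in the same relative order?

Match P [2,1] → T [3,3] → P [6,7] — 3 characters in the same relative order in both. Since dp[10][8] = 3, nothing longer is possible.

3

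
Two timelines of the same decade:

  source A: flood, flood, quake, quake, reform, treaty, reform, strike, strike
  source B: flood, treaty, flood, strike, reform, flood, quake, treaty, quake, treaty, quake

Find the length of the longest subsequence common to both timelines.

5

One common subsequence of length 5: flood (source A #1, source B #3) → flood (source A #2, source B #6) → quake (source A #3, source B #7) → quake (source A #4, source B #9) → treaty (source A #6, source B #10), and the DP table's final entry dp[9][11] is also 5, so no common subsequence is longer.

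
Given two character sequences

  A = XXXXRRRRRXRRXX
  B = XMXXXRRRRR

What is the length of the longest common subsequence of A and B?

9

One common subsequence of length 9: X [1,1], X [2,3], X [3,4], X [4,5], R [7,6], R [8,7], R [9,8], R [11,9], R [12,10]. The LCS DP gives dp[14][10] = 9, so this is optimal.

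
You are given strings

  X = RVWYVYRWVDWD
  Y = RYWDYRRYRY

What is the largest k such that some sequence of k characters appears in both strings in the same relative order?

5

Let dp[i][j] be the LCS length of the first i characters of X and the first j characters of Y. dp[i][j] = dp[i-1][j-1]+1 when the i-th and j-th characters match, else max(dp[i-1][j], dp[i][j-1]).
    ·  R  Y  W  D  Y  R  R  Y  R  Y
 ·  0  0  0  0  0  0  0  0  0  0  0
 R  0  1  1  1  1  1  1  1  1  1  1
 V  0  1  1  1  1  1  1  1  1  1  1
 W  0  1  1  2  2  2  2  2  2  2  2
 Y  0  1  2  2  2  3  3  3  3  3  3
 V  0  1  2  2  2  3  3  3  3  3  3
 Y  0  1  2  2  2  3  3  3  4  4  4
 R  0  1  2  2  2  3  4  4  4  5  5
 W  0  1  2  3  3  3  4  4  4  5  5
 V  0  1  2  3  3  3  4  4  4  5  5
 D  0  1  2  3  4  4  4  4  4  5  5
 W  0  1  2  3  4  4  4  4  4  5  5
 D  0  1  2  3  4  4  4  4  4  5  5
dp[12][10] = 5. One LCS (by backtracking along matches): RWYYR.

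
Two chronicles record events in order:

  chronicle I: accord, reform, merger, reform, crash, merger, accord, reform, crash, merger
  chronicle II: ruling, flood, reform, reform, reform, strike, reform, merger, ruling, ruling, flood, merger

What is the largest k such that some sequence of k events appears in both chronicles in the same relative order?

One common subsequence of length 4: reform at chronicle I[2]=chronicle II[5], then reform at chronicle I[4]=chronicle II[7], then merger at chronicle I[6]=chronicle II[8], then merger at chronicle I[10]=chronicle II[12], and the DP table's final entry dp[10][12] is also 4, so no common subsequence is longer.

4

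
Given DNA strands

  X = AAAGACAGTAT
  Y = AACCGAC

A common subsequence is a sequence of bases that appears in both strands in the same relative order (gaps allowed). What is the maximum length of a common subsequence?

Let dp[i][j] be the LCS length of the first i bases of X and the first j bases of Y. dp[i][j] = dp[i-1][j-1]+1 when the i-th and j-th bases match, else max(dp[i-1][j], dp[i][j-1]).
    ·  A  A  C  C  G  A  C
 ·  0  0  0  0  0  0  0  0
 A  0  1  1  1  1  1  1  1
 A  0  1  2  2  2  2  2  2
 A  0  1  2  2  2  2  3  3
 G  0  1  2  2  2  3  3  3
 A  0  1  2  2  2  3  4  4
 C  0  1  2  3  3  3  4  5
 A  0  1  2  3  3  3  4  5
 G  0  1  2  3  3  4  4  5
 T  0  1  2  3  3  4  4  5
 A  0  1  2  3  3  4  5  5
 T  0  1  2  3  3  4  5  5
dp[11][7] = 5. One LCS (by backtracking along matches): AAGAC.

5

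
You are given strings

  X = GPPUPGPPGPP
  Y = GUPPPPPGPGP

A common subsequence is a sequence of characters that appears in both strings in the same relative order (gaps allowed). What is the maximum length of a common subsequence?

9

Let dp[i][j] be the LCS length of the first i characters of X and the first j characters of Y. dp[i][j] = dp[i-1][j-1]+1 when the i-th and j-th characters match, else max(dp[i-1][j], dp[i][j-1]).
    ·  G  U  P  P  P  P  P  G  P  G  P
 ·  0  0  0  0  0  0  0  0  0  0  0  0
 G  0  1  1  1  1  1  1  1  1  1  1  1
 P  0  1  1  2  2  2  2  2  2  2  2  2
 P  0  1  1  2  3  3  3  3  3  3  3  3
 U  0  1  2  2  3  3  3  3  3  3  3  3
 P  0  1  2  3  3  4  4  4  4  4  4  4
 G  0  1  2  3  3  4  4  4  5  5  5  5
 P  0  1  2  3  4  4  5  5  5  6  6  6
 P  0  1  2  3  4  5  5  6  6  6  6  7
 G  0  1  2  3  4  5  5  6  7  7  7  7
 P  0  1  2  3  4  5  6  6  7  8  8  8
 P  0  1  2  3  4  5  6  7  7  8  8  9
dp[11][11] = 9. One LCS (by backtracking along matches): GPPPPPGPP.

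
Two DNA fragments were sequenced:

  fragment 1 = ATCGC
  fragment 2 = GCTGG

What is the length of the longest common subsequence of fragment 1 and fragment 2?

Let dp[i][j] be the LCS length of the first i bases of fragment 1 and the first j bases of fragment 2. dp[i][j] = dp[i-1][j-1]+1 when the i-th and j-th bases match, else max(dp[i-1][j], dp[i][j-1]).
    ·  G  C  T  G  G
 ·  0  0  0  0  0  0
 A  0  0  0  0  0  0
 T  0  0  0  1  1  1
 C  0  0  1  1  1  1
 G  0  1  1  1  2  2
 C  0  1  2  2  2  2
dp[5][5] = 2. One LCS (by backtracking along matches): TG.

2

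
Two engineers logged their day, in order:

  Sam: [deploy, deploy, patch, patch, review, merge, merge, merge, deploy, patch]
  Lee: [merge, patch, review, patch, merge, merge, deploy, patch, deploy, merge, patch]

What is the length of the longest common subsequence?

6

Pick patch [3,2] → patch [4,4] → merge [6,5] → merge [7,6] → merge [8,10] → patch [10,11]; all 6 tasks appear in both, in order. Since dp[10][11] = 6, nothing longer is possible.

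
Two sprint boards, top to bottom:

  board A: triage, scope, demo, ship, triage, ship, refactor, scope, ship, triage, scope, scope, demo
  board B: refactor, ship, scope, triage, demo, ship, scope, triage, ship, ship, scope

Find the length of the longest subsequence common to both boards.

Match triage at board A[1]=board B[4] → demo at board A[3]=board B[5] → ship at board A[4]=board B[6] → triage at board A[5]=board B[8] → ship at board A[6]=board B[9] → ship at board A[9]=board B[10] → scope at board A[12]=board B[11] — 7 tasks in the same relative order in both. The LCS DP gives dp[13][11] = 7, so this is optimal.

7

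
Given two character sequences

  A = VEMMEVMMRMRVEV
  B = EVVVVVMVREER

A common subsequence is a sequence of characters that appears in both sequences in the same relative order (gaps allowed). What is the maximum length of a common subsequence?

Match V at A[1]=B[6] → M at A[4]=B[7] → V at A[6]=B[8] → R at A[9]=B[9] → R at A[11]=B[12] — 5 characters in the same relative order in both. The LCS DP gives dp[14][12] = 5, so this is optimal.

5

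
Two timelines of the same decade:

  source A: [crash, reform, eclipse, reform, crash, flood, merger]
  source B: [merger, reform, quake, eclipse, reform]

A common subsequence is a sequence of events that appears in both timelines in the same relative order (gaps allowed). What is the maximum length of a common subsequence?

3

Pick reform at source A[2]=source B[2] → eclipse at source A[3]=source B[4] → reform at source A[4]=source B[5]; all 3 events appear in both, in order. dp[7][5] = 3 confirms this is the maximum.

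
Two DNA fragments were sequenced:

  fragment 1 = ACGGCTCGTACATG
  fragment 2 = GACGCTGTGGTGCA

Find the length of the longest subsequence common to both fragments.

Match A [1,2], then C [2,3], then G [3,4], then G [4,7], then T [6,8], then G [8,10], then T [9,11], then C [11,13], then A [12,14] — 9 bases in the same relative order in both, and the DP table's final entry dp[14][14] is also 9, so no common subsequence is longer.

9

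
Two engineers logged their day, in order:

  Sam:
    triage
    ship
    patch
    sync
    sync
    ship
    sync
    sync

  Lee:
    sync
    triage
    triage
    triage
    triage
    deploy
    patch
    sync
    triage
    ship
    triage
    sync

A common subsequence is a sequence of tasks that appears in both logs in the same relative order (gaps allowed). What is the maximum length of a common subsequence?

5

Pick triage (Sam #1, Lee #5), then patch (Sam #3, Lee #7), then sync (Sam #4, Lee #8), then ship (Sam #6, Lee #10), then sync (Sam #8, Lee #12); all 5 tasks appear in both, in order, and the DP table's final entry dp[8][12] is also 5, so no common subsequence is longer.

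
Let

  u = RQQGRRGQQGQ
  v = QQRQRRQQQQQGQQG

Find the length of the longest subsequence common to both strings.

8

Pick R at u[1]=v[3], Q at u[3]=v[4], R at u[5]=v[5], R at u[6]=v[6], G at u[7]=v[12], Q at u[8]=v[13], Q at u[9]=v[14], G at u[10]=v[15]; all 8 characters appear in both, in order. The LCS DP gives dp[11][15] = 8, so this is optimal.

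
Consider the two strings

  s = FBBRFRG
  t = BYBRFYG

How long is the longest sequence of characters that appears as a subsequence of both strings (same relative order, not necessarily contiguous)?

Let dp[i][j] be the LCS length of the first i characters of s and the first j characters of t. dp[i][j] = dp[i-1][j-1]+1 when the i-th and j-th characters match, else max(dp[i-1][j], dp[i][j-1]).
    ·  B  Y  B  R  F  Y  G
 ·  0  0  0  0  0  0  0  0
 F  0  0  0  0  0  1  1  1
 B  0  1  1  1  1  1  1  1
 B  0  1  1  2  2  2  2  2
 R  0  1  1  2  3  3  3  3
 F  0  1  1  2  3  4  4  4
 R  0  1  1  2  3  4  4  4
 G  0  1  1  2  3  4  4  5
dp[7][7] = 5. One LCS (by backtracking along matches): BBRFG.

5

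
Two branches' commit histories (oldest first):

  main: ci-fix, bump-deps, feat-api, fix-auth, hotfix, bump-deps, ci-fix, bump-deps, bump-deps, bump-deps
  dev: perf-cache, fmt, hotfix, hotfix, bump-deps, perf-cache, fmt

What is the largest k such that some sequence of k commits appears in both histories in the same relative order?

2

Match hotfix [5,4] → bump-deps [6,5] — 2 commits in the same relative order in both. Since dp[10][7] = 2, nothing longer is possible.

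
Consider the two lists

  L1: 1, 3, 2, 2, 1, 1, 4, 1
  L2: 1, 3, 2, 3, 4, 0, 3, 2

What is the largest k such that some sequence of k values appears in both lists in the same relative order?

Taking 1 at L1[1]=L2[1] → 3 at L1[2]=L2[2] → 2 at L1[3]=L2[3] → 2 at L1[4]=L2[8] gives a common subsequence of length 4, and the DP table's final entry dp[8][8] is also 4, so no common subsequence is longer.

4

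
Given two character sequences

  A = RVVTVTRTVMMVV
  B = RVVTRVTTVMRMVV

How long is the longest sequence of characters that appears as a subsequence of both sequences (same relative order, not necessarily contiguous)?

12

Pick R (A #1, B #1), V (A #2, B #2), V (A #3, B #3), T (A #4, B #4), V (A #5, B #6), T (A #6, B #7), T (A #8, B #8), V (A #9, B #9), M (A #10, B #10), M (A #11, B #12), V (A #12, B #13), V (A #13, B #14); all 12 characters appear in both, in order. dp[13][14] = 12 confirms this is the maximum.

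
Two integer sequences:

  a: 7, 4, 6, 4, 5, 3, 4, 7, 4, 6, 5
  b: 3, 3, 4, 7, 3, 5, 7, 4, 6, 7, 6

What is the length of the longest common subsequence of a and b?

5

One common subsequence of length 5: 7 (a #1, b #7) → 4 (a #2, b #8) → 6 (a #3, b #9) → 7 (a #8, b #10) → 6 (a #10, b #11). dp[11][11] = 5 confirms this is the maximum.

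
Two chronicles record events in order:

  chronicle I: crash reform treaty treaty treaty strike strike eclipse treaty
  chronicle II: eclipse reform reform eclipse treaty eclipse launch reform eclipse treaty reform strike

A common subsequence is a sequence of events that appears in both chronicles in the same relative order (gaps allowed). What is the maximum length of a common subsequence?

One common subsequence of length 4: reform (chronicle I #2, chronicle II #3), then treaty (chronicle I #3, chronicle II #5), then treaty (chronicle I #4, chronicle II #10), then strike (chronicle I #7, chronicle II #12), and the DP table's final entry dp[9][12] is also 4, so no common subsequence is longer.

4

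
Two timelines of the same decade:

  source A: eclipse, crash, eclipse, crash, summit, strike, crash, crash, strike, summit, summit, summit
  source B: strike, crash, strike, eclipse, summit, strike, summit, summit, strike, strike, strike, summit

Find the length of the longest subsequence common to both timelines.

Taking crash (source A #2, source B #2), then eclipse (source A #3, source B #4), then summit (source A #5, source B #5), then strike (source A #9, source B #6), then summit (source A #10, source B #7), then summit (source A #11, source B #8), then summit (source A #12, source B #12) gives a common subsequence of length 7. Since dp[12][12] = 7, nothing longer is possible.

7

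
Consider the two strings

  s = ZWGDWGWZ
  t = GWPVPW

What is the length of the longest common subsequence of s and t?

3

Let dp[i][j] be the LCS length of the first i characters of s and the first j characters of t. dp[i][j] = dp[i-1][j-1]+1 when the i-th and j-th characters match, else max(dp[i-1][j], dp[i][j-1]).
    ·  G  W  P  V  P  W
 ·  0  0  0  0  0  0  0
 Z  0  0  0  0  0  0  0
 W  0  0  1  1  1  1  1
 G  0  1  1  1  1  1  1
 D  0  1  1  1  1  1  1
 W  0  1  2  2  2  2  2
 G  0  1  2  2  2  2  2
 W  0  1  2  2  2  2  3
 Z  0  1  2  2  2  2  3
dp[8][6] = 3. One LCS (by backtracking along matches): GWW.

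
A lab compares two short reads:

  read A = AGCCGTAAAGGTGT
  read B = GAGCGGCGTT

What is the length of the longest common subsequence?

Taking A [1,2], G [2,3], C [4,4], G [5,5], G [10,6], G [11,8], T [12,9], T [14,10] gives a common subsequence of length 8. dp[14][10] = 8 confirms this is the maximum.

8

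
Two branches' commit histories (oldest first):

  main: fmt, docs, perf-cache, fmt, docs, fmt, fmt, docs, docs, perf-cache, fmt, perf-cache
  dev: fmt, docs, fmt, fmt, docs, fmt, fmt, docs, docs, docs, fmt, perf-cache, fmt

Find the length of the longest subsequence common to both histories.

10

Taking fmt at main[1]=dev[1]; then docs at main[2]=dev[2]; then fmt at main[4]=dev[4]; then docs at main[5]=dev[5]; then fmt at main[6]=dev[6]; then fmt at main[7]=dev[7]; then docs at main[8]=dev[9]; then docs at main[9]=dev[10]; then perf-cache at main[10]=dev[12]; then fmt at main[11]=dev[13] gives a common subsequence of length 10. The LCS DP gives dp[12][13] = 10, so this is optimal.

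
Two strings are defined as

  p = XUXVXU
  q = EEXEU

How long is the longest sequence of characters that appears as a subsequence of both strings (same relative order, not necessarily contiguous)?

Taking X at p[1]=q[3]; then U at p[6]=q[5] gives a common subsequence of length 2. The LCS DP gives dp[6][5] = 2, so this is optimal.

2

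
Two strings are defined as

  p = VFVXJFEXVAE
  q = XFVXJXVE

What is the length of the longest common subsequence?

One common subsequence of length 7: F [2,2], V [3,3], X [4,4], J [5,5], X [8,6], V [9,7], E [11,8]. The LCS DP gives dp[11][8] = 7, so this is optimal.

7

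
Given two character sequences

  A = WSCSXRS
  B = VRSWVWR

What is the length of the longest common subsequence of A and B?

2

Taking W at A[1]=B[6]; then R at A[6]=B[7] gives a common subsequence of length 2. The LCS DP gives dp[7][7] = 2, so this is optimal.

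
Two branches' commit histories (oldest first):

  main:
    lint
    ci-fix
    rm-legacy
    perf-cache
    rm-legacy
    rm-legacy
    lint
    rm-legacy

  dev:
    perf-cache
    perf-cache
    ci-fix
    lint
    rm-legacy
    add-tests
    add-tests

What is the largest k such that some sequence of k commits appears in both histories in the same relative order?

3

One common subsequence of length 3: ci-fix (main #2, dev #3), lint (main #7, dev #4), rm-legacy (main #8, dev #5). The LCS DP gives dp[8][7] = 3, so this is optimal.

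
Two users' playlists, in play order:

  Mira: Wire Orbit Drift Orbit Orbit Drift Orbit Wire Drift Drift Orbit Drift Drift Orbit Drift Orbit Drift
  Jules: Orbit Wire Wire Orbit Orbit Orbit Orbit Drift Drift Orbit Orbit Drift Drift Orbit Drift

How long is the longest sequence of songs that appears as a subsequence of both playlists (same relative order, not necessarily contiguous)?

12

Match Wire [1,3] → Orbit [2,4] → Orbit [4,5] → Orbit [5,6] → Orbit [7,7] → Drift [9,8] → Drift [10,9] → Orbit [11,11] → Drift [13,12] → Drift [15,13] → Orbit [16,14] → Drift [17,15] — 12 songs in the same relative order in both. dp[17][15] = 12 confirms this is the maximum.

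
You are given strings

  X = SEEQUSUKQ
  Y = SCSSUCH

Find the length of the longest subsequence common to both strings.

Pick S (X #1, Y #3) → S (X #6, Y #4) → U (X #7, Y #5); all 3 characters appear in both, in order. Since dp[9][7] = 3, nothing longer is possible.

3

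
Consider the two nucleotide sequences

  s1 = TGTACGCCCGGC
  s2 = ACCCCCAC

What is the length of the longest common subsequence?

Pick A at s1[4]=s2[1], C at s1[5]=s2[3], C at s1[7]=s2[4], C at s1[8]=s2[5], C at s1[9]=s2[6], C at s1[12]=s2[8]; all 6 bases appear in both, in order. Since dp[12][8] = 6, nothing longer is possible.

6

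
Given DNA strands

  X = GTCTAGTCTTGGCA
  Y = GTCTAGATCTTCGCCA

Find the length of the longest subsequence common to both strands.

13

Pick G (X #1, Y #1), T (X #2, Y #2), C (X #3, Y #3), T (X #4, Y #4), A (X #5, Y #5), G (X #6, Y #6), T (X #7, Y #8), C (X #8, Y #9), T (X #9, Y #10), T (X #10, Y #11), G (X #11, Y #13), C (X #13, Y #15), A (X #14, Y #16); all 13 bases appear in both, in order, and the DP table's final entry dp[14][16] is also 13, so no common subsequence is longer.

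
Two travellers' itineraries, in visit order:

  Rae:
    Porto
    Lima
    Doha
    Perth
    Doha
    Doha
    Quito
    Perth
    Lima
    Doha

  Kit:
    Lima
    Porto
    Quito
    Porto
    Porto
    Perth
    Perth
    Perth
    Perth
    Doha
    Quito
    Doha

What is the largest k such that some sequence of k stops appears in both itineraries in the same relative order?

5

One common subsequence of length 5: Porto at Rae[1]=Kit[5]; then Perth at Rae[4]=Kit[9]; then Doha at Rae[6]=Kit[10]; then Quito at Rae[7]=Kit[11]; then Doha at Rae[10]=Kit[12]. dp[10][12] = 5 confirms this is the maximum.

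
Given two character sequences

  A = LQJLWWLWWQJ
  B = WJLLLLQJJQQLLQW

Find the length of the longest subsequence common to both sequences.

One common subsequence of length 6: L [1,6] → Q [2,7] → J [3,9] → L [4,12] → L [7,13] → W [9,15]. The LCS DP gives dp[11][15] = 6, so this is optimal.

6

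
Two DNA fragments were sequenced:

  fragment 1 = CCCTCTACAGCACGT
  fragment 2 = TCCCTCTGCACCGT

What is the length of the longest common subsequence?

Taking C (fragment 1 #1, fragment 2 #2) → C (fragment 1 #2, fragment 2 #3) → C (fragment 1 #3, fragment 2 #4) → T (fragment 1 #4, fragment 2 #5) → C (fragment 1 #5, fragment 2 #6) → T (fragment 1 #6, fragment 2 #7) → C (fragment 1 #8, fragment 2 #9) → A (fragment 1 #9, fragment 2 #10) → C (fragment 1 #11, fragment 2 #11) → C (fragment 1 #13, fragment 2 #12) → G (fragment 1 #14, fragment 2 #13) → T (fragment 1 #15, fragment 2 #14) gives a common subsequence of length 12. Since dp[15][14] = 12, nothing longer is possible.

12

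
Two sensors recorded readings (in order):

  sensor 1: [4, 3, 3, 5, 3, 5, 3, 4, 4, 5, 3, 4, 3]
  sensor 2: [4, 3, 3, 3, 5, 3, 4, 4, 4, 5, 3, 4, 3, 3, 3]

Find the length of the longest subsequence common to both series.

Taking 4 at sensor 1[1]=sensor 2[1] → 3 at sensor 1[2]=sensor 2[2] → 3 at sensor 1[3]=sensor 2[3] → 3 at sensor 1[5]=sensor 2[4] → 5 at sensor 1[6]=sensor 2[5] → 3 at sensor 1[7]=sensor 2[6] → 4 at sensor 1[8]=sensor 2[8] → 4 at sensor 1[9]=sensor 2[9] → 5 at sensor 1[10]=sensor 2[10] → 3 at sensor 1[11]=sensor 2[11] → 4 at sensor 1[12]=sensor 2[12] → 3 at sensor 1[13]=sensor 2[15] gives a common subsequence of length 12. dp[13][15] = 12 confirms this is the maximum.

12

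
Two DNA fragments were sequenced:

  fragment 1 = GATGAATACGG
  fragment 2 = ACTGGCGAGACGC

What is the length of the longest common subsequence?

One common subsequence of length 7: A [2,1]; then T [3,3]; then G [4,7]; then A [5,8]; then A [8,10]; then C [9,11]; then G [10,12]. dp[11][13] = 7 confirms this is the maximum.

7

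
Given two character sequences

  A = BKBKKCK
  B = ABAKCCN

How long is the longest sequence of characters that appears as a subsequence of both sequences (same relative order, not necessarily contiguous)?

Let dp[i][j] be the LCS length of the first i characters of A and the first j characters of B. dp[i][j] = dp[i-1][j-1]+1 when the i-th and j-th characters match, else max(dp[i-1][j], dp[i][j-1]).
    ·  A  B  A  K  C  C  N
 ·  0  0  0  0  0  0  0  0
 B  0  0  1  1  1  1  1  1
 K  0  0  1  1  2  2  2  2
 B  0  0  1  1  2  2  2  2
 K  0  0  1  1  2  2  2  2
 K  0  0  1  1  2  2  2  2
 C  0  0  1  1  2  3  3  3
 K  0  0  1  1  2  3  3  3
dp[7][7] = 3. One LCS (by backtracking along matches): BKC.

3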